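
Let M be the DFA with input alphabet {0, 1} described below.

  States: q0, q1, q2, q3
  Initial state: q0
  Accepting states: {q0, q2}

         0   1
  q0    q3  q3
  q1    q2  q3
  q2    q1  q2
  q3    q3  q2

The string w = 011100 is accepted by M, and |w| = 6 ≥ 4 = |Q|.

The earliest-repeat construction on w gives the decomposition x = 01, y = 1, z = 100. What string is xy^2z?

0111100

xy^2z = 01·1·1·100 = 0111100.
Reading y = 1 takes M from q2 back to q2, so after x·y·y the machine is still in q2, and z then leads to the accepting state q2. Hence 0111100 ∈ L(M).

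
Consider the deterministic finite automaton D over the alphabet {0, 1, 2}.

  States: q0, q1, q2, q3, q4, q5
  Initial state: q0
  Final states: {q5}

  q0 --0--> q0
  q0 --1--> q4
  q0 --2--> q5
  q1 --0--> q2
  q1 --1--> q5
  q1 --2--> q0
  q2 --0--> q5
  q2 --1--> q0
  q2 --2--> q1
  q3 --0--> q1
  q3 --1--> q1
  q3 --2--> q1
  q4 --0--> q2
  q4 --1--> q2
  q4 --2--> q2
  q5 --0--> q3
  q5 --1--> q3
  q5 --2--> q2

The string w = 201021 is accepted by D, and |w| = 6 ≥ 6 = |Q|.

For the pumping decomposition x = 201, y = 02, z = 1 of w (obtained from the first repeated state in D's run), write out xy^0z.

xy⁰z = xz = 201·1 = 2011.
Reading y = 02 takes D from q1 back to q1, so after x the machine is still in q1, and z then leads to the accepting state q5. Hence 2011 ∈ L(D).

2011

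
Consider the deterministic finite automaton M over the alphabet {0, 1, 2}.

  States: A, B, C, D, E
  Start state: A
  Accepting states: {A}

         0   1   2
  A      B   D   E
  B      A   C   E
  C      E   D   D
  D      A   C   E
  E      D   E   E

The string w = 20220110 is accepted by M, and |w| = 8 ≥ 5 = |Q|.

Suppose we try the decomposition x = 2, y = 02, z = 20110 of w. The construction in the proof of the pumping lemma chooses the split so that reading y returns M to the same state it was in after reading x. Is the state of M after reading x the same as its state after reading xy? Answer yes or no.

yes

Run of M on the first 3 characters of w = 2 0 2:
  step 0: A  (start)
  step 1: E  (read 2: A→E)
  step 2: D  (read 0: E→D)
  step 3: E  (read 2: D→E)

After x (step 1): E. After xy (step 3): E.
They match, so y = 02 drives M around a cycle from E back to itself; pumping y any number of times keeps M in E before reading z, and xyⁱz ∈ L(M) for every i ≥ 0.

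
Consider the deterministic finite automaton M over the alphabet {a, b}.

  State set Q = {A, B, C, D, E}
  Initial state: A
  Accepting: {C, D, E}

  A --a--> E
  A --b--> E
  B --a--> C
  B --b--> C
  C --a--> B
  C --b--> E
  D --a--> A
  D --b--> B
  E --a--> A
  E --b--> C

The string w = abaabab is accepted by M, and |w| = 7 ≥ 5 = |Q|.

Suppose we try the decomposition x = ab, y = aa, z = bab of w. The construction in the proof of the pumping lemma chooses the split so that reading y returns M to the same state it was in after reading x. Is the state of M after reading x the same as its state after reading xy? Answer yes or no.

yes

State sequence: A -a-> E -b-> C -a-> B -a-> C

After x (step 2): C. After xy (step 4): C.
They match, so y = aa drives M around a cycle from C back to itself; pumping y any number of times keeps M in C before reading z, and xyⁱz ∈ L(M) for every i ≥ 0.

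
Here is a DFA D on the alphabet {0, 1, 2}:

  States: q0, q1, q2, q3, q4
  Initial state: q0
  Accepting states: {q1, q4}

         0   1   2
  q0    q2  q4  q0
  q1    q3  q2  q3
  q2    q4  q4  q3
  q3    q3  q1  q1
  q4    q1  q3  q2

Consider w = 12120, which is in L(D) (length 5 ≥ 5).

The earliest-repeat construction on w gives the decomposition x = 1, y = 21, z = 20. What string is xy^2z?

1212120

xy^2z = 1·21·21·20 = 1212120.
Reading y = 21 takes D from q4 back to q4, so after x·y·y the machine is still in q4, and z then leads to the accepting state q4. Hence 1212120 ∈ L(D).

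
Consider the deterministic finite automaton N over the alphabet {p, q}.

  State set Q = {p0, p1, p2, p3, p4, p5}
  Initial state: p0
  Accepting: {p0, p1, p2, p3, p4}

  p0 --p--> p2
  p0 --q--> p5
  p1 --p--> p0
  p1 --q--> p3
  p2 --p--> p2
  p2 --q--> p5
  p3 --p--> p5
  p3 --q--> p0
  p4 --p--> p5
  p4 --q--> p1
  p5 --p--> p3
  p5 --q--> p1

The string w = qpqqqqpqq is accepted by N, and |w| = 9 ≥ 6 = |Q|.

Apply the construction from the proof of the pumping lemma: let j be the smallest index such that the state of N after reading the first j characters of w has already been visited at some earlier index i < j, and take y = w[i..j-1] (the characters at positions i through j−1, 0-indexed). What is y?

qpq

State sequence: p0 -q-> p5 -p-> p3 -q-> p0 -q-> p5 -q-> p1 -q-> p3 -p-> p5 -q-> p1 -q-> p3
First repeat at step 3: p0 was already visited.

So i = 0, j = 3, giving x = w[0:0] = ε, y = w[0:3] = qpq, z = w[3:9] = qqqpqq.
Check: |xy| = 3 ≤ 6 and |y| = 3 ≥ 1. Reading y takes N from p0 back to p0, so every xyⁱz is accepted.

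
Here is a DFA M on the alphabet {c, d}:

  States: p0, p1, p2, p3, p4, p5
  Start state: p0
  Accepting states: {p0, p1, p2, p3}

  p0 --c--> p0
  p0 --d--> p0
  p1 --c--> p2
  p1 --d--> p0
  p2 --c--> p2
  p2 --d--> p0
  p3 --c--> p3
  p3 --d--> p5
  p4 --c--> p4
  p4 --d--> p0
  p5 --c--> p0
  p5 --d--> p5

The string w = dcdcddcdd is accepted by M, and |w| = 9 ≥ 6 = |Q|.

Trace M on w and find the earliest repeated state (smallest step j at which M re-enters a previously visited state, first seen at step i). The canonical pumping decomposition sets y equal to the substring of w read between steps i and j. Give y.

d

Run of M on w = d c d c d d c d d:
  step 0: p0  (start)
  step 1: p0  (read d: p0→p0)   ← first repeat (p0 seen earlier)
  step 2: p0  (read c: p0→p0)
  step 3: p0  (read d: p0→p0)
  step 4: p0  (read c: p0→p0)
  step 5: p0  (read d: p0→p0)
  step 6: p0  (read d: p0→p0)
  step 7: p0  (read c: p0→p0)
  step 8: p0  (read d: p0→p0)
  step 9: p0  (read d: p0→p0)

So i = 0, j = 1, giving x = w[0:0] = ε, y = w[0:1] = d, z = w[1:9] = cdcddcdd.
Check: |xy| = 1 ≤ 6 and |y| = 1 ≥ 1. Reading y takes M from p0 back to p0, so every xyⁱz is accepted.
Since M has 6 states, any run of length ≥ 6 visits 6+1 states, so by pigeonhole some state repeats within the first 6 steps — that repeat gives the pumpable loop.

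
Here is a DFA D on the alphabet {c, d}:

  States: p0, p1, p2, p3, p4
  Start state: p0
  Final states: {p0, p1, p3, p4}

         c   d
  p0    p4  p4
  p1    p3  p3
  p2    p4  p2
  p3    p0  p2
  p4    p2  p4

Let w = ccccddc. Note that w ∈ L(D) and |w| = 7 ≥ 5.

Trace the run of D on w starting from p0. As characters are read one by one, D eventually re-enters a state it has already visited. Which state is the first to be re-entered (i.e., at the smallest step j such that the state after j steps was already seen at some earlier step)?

p4

Run of D on w = c c c c d d c:
  step 0: p0  (start)
  step 1: p4  (read c: p0→p4)
  step 2: p2  (read c: p4→p2)
  step 3: p4  (read c: p2→p4)   ← first repeat (p4 seen earlier)
  step 4: p2  (read c: p4→p2)
  step 5: p2  (read d: p2→p2)
  step 6: p2  (read d: p2→p2)
  step 7: p4  (read c: p2→p4)

The earliest repeat is at step j = 3: D is in p4, which it already visited at step i = 1.
With |Q| = 5, pigeonhole forces a state repeat no later than step 5; the substring read between the first and second visits to that state can be pumped.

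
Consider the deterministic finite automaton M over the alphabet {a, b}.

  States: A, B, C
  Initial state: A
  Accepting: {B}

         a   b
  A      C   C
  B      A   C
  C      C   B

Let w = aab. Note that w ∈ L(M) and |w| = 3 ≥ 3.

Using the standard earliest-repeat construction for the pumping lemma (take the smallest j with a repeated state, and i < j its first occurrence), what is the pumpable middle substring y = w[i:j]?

a

State sequence: A -a-> C -a-> C -b-> B
First repeat at step 2: C was already visited.

So i = 1, j = 2, giving x = w[0:1] = a, y = w[1:2] = a, z = w[2:3] = b.
Check: |xy| = 2 ≤ 3 and |y| = 1 ≥ 1. Reading y takes M from C back to C, so every xyⁱz is accepted.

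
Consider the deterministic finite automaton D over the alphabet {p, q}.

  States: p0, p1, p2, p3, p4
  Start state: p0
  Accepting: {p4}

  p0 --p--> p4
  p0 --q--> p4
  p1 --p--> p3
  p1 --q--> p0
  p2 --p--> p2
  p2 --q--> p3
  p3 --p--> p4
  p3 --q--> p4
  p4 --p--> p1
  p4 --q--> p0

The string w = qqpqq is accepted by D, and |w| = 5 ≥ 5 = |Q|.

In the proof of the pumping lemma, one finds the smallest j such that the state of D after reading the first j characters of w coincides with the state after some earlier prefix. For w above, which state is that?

State sequence: p0 -q-> p4 -q-> p0 -p-> p4 -q-> p0 -q-> p4
First repeat at step 2: p0 was already visited.

The earliest repeat is at step j = 2: D is in p0, which it already visited at step i = 0.
Since D has 5 states, any run of length ≥ 5 visits 5+1 states, so by pigeonhole some state repeats within the first 5 steps — that repeat gives the pumpable loop.

p0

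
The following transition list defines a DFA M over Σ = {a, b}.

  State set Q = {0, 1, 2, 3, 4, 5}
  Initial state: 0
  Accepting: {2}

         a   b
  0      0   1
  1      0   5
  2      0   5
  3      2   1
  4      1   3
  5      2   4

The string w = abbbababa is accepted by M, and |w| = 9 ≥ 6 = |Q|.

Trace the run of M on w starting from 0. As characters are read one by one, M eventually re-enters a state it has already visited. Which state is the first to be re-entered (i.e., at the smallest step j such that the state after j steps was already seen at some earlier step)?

0

Run of M on w = a b b b a b a b a:
  step 0: 0  (start)
  step 1: 0  (read a: 0→0)   ← first repeat (0 seen earlier)
  step 2: 1  (read b: 0→1)
  step 3: 5  (read b: 1→5)
  step 4: 4  (read b: 5→4)
  step 5: 1  (read a: 4→1)
  step 6: 5  (read b: 1→5)
  step 7: 2  (read a: 5→2)
  step 8: 5  (read b: 2→5)
  step 9: 2  (read a: 5→2)

The earliest repeat is at step j = 1: M is in 0, which it already visited at step i = 0.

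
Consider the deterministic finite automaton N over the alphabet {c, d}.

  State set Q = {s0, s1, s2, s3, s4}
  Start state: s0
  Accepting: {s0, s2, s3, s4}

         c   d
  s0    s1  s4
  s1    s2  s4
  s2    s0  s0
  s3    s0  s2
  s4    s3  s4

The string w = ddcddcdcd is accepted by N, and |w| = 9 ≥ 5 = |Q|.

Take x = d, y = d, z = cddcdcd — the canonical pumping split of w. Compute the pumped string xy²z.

dddcddcdcd

xy^2z = d·d·d·cddcdcd = dddcddcdcd.
Reading y = d takes N from s4 back to s4, so after x·y·y the machine is still in s4, and z then leads to the accepting state s2. Hence dddcddcdcd ∈ L(N).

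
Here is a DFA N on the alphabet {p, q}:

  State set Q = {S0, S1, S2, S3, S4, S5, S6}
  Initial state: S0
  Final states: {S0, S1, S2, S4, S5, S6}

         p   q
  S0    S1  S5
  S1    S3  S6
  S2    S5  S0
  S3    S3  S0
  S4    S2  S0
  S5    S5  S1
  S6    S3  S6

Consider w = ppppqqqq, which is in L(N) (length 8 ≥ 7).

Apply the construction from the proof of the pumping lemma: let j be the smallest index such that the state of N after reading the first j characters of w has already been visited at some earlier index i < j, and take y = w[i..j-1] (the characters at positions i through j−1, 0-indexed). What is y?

State sequence: S0 -p-> S1 -p-> S3 -p-> S3 -p-> S3 -q-> S0 -q-> S5 -q-> S1 -q-> S6
First repeat at step 3: S3 was already visited.

So i = 2, j = 3, giving x = w[0:2] = pp, y = w[2:3] = p, z = w[3:8] = pqqqq.
Check: |xy| = 3 ≤ 7 and |y| = 1 ≥ 1. Reading y takes N from S3 back to S3, so every xyⁱz is accepted.
Since N has 7 states, any run of length ≥ 7 visits 7+1 states, so by pigeonhole some state repeats within the first 7 steps — that repeat gives the pumpable loop.

p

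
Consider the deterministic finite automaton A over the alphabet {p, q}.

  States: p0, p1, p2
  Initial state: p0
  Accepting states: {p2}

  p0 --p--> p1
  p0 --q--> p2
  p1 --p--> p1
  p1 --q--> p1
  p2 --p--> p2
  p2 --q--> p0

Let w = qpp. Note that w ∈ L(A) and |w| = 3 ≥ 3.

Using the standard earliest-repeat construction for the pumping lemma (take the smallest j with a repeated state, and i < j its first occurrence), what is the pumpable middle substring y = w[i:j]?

Run of A on w = q p p:
  step 0: p0  (start)
  step 1: p2  (read q: p0→p2)
  step 2: p2  (read p: p2→p2)   ← first repeat (p2 seen earlier)
  step 3: p2  (read p: p2→p2)

So i = 1, j = 2, giving x = w[0:1] = q, y = w[1:2] = p, z = w[2:3] = p.
Check: |xy| = 2 ≤ 3 and |y| = 1 ≥ 1. Reading y takes A from p2 back to p2, so every xyⁱz is accepted.
With |Q| = 3, pigeonhole forces a state repeat no later than step 3; the substring read between the first and second visits to that state can be pumped.

p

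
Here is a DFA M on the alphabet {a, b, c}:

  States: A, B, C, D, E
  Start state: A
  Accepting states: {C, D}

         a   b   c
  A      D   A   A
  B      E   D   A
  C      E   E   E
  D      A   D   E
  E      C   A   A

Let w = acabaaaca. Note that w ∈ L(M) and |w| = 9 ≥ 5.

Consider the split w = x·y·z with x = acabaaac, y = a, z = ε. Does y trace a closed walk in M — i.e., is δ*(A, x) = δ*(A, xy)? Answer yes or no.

no

Run of M on the first 9 characters of w = a c a b a a a c a:
  step 0: A  (start)
  step 1: D  (read a: A→D)
  step 2: E  (read c: D→E)
  step 3: C  (read a: E→C)
  step 4: E  (read b: C→E)
  step 5: C  (read a: E→C)
  step 6: E  (read a: C→E)
  step 7: C  (read a: E→C)
  step 8: E  (read c: C→E)
  step 9: C  (read a: E→C)

After x (step 8): E. After xy (step 9): C.
They differ (E ≠ C), so y is not a cycle from the state after x; this split is not the one the pumping-lemma construction produces, and pumping y need not keep the string in L(M).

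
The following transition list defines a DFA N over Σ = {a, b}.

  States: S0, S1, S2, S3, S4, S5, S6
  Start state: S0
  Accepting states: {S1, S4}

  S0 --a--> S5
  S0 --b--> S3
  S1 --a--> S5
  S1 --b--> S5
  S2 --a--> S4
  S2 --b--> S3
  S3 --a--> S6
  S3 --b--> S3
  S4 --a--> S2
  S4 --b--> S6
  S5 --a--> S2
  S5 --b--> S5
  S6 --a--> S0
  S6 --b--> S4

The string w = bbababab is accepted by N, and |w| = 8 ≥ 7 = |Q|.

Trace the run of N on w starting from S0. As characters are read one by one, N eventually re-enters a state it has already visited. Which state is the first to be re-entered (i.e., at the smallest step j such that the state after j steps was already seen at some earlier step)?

Run of N on w = b b a b a b a b:
  step 0: S0  (start)
  step 1: S3  (read b: S0→S3)
  step 2: S3  (read b: S3→S3)   ← first repeat (S3 seen earlier)
  step 3: S6  (read a: S3→S6)
  step 4: S4  (read b: S6→S4)
  step 5: S2  (read a: S4→S2)
  step 6: S3  (read b: S2→S3)
  step 7: S6  (read a: S3→S6)
  step 8: S4  (read b: S6→S4)

The earliest repeat is at step j = 2: N is in S3, which it already visited at step i = 1.
Pumping length from the standard proof: p = 7 (the number of states). The repeated state found above gives |xy| = j ≤ 7 and |y| = j − i ≥ 1.

S3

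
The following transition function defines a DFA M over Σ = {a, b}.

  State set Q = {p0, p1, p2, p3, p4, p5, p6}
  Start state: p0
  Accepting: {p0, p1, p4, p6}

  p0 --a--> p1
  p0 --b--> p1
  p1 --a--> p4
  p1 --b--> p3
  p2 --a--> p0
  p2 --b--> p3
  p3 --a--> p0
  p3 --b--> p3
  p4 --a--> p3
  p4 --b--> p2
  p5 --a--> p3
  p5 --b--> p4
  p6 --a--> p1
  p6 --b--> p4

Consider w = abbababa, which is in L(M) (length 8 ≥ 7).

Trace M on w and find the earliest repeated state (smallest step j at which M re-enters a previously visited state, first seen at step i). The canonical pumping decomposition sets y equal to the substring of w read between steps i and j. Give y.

b

Run of M on w = a b b a b a b a:
  step 0: p0  (start)
  step 1: p1  (read a: p0→p1)
  step 2: p3  (read b: p1→p3)
  step 3: p3  (read b: p3→p3)   ← first repeat (p3 seen earlier)
  step 4: p0  (read a: p3→p0)
  step 5: p1  (read b: p0→p1)
  step 6: p4  (read a: p1→p4)
  step 7: p2  (read b: p4→p2)
  step 8: p0  (read a: p2→p0)

So i = 2, j = 3, giving x = w[0:2] = ab, y = w[2:3] = b, z = w[3:8] = ababa.
Check: |xy| = 3 ≤ 7 and |y| = 1 ≥ 1. Reading y takes M from p3 back to p3, so every xyⁱz is accepted.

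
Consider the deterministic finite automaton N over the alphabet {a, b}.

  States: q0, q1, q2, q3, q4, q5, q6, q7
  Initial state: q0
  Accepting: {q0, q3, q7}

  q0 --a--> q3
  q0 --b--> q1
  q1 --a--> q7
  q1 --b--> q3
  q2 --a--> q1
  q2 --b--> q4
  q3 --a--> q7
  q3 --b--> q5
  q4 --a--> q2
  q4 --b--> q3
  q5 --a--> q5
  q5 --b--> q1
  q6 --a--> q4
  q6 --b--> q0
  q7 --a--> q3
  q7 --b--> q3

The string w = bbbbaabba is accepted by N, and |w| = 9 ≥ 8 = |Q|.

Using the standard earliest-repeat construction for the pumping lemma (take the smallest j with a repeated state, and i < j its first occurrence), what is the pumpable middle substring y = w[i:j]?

State sequence: q0 -b-> q1 -b-> q3 -b-> q5 -b-> q1 -a-> q7 -a-> q3 -b-> q5 -b-> q1 -a-> q7
First repeat at step 4: q1 was already visited.

So i = 1, j = 4, giving x = w[0:1] = b, y = w[1:4] = bbb, z = w[4:9] = aabba.
Check: |xy| = 4 ≤ 8 and |y| = 3 ≥ 1. Reading y takes N from q1 back to q1, so every xyⁱz is accepted.
With |Q| = 8, pigeonhole forces a state repeat no later than step 8; the substring read between the first and second visits to that state can be pumped.

bbb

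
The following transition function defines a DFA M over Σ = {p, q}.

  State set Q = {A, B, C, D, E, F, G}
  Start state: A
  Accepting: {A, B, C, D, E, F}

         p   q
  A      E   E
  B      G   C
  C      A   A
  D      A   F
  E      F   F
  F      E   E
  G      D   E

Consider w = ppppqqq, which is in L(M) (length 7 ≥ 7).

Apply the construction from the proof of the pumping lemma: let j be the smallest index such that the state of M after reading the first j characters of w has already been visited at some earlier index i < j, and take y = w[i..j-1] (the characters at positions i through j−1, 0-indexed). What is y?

pp

State sequence: A -p-> E -p-> F -p-> E -p-> F -q-> E -q-> F -q-> E
First repeat at step 3: E was already visited.

So i = 1, j = 3, giving x = w[0:1] = p, y = w[1:3] = pp, z = w[3:7] = pqqq.
Check: |xy| = 3 ≤ 7 and |y| = 2 ≥ 1. Reading y takes M from E back to E, so every xyⁱz is accepted.
Since M has 7 states, any run of length ≥ 7 visits 7+1 states, so by pigeonhole some state repeats within the first 7 steps — that repeat gives the pumpable loop.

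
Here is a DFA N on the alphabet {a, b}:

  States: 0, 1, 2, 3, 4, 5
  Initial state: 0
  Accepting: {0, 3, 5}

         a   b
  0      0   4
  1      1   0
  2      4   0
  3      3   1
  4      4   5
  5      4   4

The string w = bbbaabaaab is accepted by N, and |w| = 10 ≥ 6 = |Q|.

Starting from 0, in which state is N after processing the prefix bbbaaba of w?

State sequence: 0 -b-> 4 -b-> 5 -b-> 4 -a-> 4 -a-> 4 -b-> 5 -a-> 4

After reading 7 characters, N is in state 4.

4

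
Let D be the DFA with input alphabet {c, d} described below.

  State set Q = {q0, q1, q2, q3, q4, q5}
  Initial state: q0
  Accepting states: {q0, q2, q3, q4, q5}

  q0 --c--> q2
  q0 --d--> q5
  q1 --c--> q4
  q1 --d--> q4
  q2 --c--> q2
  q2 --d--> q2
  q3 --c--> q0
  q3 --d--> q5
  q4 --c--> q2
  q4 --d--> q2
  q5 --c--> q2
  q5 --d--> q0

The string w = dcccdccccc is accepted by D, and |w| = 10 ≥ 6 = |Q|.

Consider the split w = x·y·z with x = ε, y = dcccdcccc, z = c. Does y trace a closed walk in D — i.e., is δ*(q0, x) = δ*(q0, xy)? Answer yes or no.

State sequence: q0 -d-> q5 -c-> q2 -c-> q2 -c-> q2 -d-> q2 -c-> q2 -c-> q2 -c-> q2 -c-> q2

After x (step 0): q0. After xy (step 9): q2.
They differ (q0 ≠ q2), so y is not a cycle from the state after x; this split is not the one the pumping-lemma construction produces, and pumping y need not keep the string in L(D).

no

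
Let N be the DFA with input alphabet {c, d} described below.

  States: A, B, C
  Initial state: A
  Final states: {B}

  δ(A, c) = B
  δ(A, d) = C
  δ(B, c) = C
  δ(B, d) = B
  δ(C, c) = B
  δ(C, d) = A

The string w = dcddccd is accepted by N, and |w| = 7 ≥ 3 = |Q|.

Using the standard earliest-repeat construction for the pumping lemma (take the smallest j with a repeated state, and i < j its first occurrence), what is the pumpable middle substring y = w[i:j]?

Run of N on w = d c d d c c d:
  step 0: A  (start)
  step 1: C  (read d: A→C)
  step 2: B  (read c: C→B)
  step 3: B  (read d: B→B)   ← first repeat (B seen earlier)
  step 4: B  (read d: B→B)
  step 5: C  (read c: B→C)
  step 6: B  (read c: C→B)
  step 7: B  (read d: B→B)

So i = 2, j = 3, giving x = w[0:2] = dc, y = w[2:3] = d, z = w[3:7] = dccd.
Check: |xy| = 3 ≤ 3 and |y| = 1 ≥ 1. Reading y takes N from B back to B, so every xyⁱz is accepted.

d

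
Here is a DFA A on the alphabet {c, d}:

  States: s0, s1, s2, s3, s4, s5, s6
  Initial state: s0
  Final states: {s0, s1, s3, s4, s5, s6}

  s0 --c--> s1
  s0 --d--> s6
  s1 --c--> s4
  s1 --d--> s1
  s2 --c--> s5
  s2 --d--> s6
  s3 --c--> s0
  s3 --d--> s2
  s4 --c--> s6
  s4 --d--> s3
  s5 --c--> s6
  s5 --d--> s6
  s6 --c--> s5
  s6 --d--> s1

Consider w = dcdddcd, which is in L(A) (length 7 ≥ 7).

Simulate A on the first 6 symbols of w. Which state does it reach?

State sequence: s0 -d-> s6 -c-> s5 -d-> s6 -d-> s1 -d-> s1 -c-> s4

After reading 6 characters, A is in state s4.

s4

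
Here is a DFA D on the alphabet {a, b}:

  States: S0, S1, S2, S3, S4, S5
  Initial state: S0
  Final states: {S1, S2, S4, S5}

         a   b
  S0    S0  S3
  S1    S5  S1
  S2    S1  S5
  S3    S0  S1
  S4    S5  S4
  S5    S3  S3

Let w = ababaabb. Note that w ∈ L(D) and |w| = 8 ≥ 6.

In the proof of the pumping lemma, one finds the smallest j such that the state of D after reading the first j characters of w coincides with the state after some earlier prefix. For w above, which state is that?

S0

State sequence: S0 -a-> S0 -b-> S3 -a-> S0 -b-> S3 -a-> S0 -a-> S0 -b-> S3 -b-> S1
First repeat at step 1: S0 was already visited.

The earliest repeat is at step j = 1: D is in S0, which it already visited at step i = 0.
Since D has 6 states, any run of length ≥ 6 visits 6+1 states, so by pigeonhole some state repeats within the first 6 steps — that repeat gives the pumpable loop.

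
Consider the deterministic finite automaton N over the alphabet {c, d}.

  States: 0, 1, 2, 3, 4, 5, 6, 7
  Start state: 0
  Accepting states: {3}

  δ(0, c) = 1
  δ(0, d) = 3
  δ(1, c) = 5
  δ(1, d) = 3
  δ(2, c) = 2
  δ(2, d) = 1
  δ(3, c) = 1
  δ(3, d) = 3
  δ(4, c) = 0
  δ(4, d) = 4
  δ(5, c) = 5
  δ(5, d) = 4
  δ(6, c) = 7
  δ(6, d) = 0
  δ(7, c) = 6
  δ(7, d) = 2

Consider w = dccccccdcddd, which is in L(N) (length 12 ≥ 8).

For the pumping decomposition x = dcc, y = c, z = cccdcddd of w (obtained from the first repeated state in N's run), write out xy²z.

dcccccccdcddd

xy^2z = dcc·c·c·cccdcddd = dcccccccdcddd.
Reading y = c takes N from 5 back to 5, so after x·y·y the machine is still in 5, and z then leads to the accepting state 3. Hence dcccccccdcddd ∈ L(N).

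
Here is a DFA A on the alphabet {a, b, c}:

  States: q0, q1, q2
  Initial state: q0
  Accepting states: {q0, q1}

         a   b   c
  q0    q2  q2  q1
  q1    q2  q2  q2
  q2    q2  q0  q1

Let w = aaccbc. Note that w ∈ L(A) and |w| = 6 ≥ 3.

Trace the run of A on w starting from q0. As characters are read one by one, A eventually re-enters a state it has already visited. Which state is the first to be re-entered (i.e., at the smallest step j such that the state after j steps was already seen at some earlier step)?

Run of A on w = a a c c b c:
  step 0: q0  (start)
  step 1: q2  (read a: q0→q2)
  step 2: q2  (read a: q2→q2)   ← first repeat (q2 seen earlier)
  step 3: q1  (read c: q2→q1)
  step 4: q2  (read c: q1→q2)
  step 5: q0  (read b: q2→q0)
  step 6: q1  (read c: q0→q1)

The earliest repeat is at step j = 2: A is in q2, which it already visited at step i = 1.
The DFA has 3 states, so the proof of the pumping lemma guarantees a repeated state among the first 3+1 visited; the segment between the two visits is the pumpable y.

q2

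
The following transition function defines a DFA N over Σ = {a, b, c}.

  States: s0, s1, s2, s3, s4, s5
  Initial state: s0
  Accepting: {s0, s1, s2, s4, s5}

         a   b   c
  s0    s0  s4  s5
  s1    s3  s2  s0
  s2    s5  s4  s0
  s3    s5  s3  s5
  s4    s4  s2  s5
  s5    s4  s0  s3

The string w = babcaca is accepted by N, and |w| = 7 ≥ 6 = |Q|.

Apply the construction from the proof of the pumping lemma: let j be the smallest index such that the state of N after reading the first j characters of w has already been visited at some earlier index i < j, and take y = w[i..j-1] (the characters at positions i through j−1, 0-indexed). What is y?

Run of N on w = b a b c a c a:
  step 0: s0  (start)
  step 1: s4  (read b: s0→s4)
  step 2: s4  (read a: s4→s4)   ← first repeat (s4 seen earlier)
  step 3: s2  (read b: s4→s2)
  step 4: s0  (read c: s2→s0)
  step 5: s0  (read a: s0→s0)
  step 6: s5  (read c: s0→s5)
  step 7: s4  (read a: s5→s4)

So i = 1, j = 2, giving x = w[0:1] = b, y = w[1:2] = a, z = w[2:7] = bcaca.
Check: |xy| = 2 ≤ 6 and |y| = 1 ≥ 1. Reading y takes N from s4 back to s4, so every xyⁱz is accepted.
Pumping length from the standard proof: p = 6 (the number of states). The repeated state found above gives |xy| = j ≤ 6 and |y| = j − i ≥ 1.

a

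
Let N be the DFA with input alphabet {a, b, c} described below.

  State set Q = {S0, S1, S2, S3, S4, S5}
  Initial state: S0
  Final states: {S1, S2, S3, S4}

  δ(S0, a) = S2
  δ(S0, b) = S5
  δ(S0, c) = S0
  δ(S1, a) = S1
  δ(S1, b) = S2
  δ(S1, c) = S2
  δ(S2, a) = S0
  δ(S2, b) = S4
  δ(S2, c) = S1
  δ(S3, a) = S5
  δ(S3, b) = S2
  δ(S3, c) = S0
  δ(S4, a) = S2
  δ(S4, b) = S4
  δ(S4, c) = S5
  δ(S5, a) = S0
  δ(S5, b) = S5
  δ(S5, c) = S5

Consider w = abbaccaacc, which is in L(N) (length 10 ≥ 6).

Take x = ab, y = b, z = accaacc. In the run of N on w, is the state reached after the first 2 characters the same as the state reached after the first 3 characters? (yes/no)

yes

Run of N on the first 3 characters of w = a b b:
  step 0: S0  (start)
  step 1: S2  (read a: S0→S2)
  step 2: S4  (read b: S2→S4)
  step 3: S4  (read b: S4→S4)

After x (step 2): S4. After xy (step 3): S4.
They match, so y = b drives N around a cycle from S4 back to itself; pumping y any number of times keeps N in S4 before reading z, and xyⁱz ∈ L(N) for every i ≥ 0.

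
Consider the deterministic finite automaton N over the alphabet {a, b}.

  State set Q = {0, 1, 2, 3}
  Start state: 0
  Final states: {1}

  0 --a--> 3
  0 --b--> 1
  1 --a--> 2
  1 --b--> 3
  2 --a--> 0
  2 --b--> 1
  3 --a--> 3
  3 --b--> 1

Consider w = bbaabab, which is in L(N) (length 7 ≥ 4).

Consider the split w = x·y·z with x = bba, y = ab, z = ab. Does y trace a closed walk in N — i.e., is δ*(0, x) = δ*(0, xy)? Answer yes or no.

no

State sequence: 0 -b-> 1 -b-> 3 -a-> 3 -a-> 3 -b-> 1

After x (step 3): 3. After xy (step 5): 1.
They differ (3 ≠ 1), so y is not a cycle from the state after x; this split is not the one the pumping-lemma construction produces, and pumping y need not keep the string in L(N).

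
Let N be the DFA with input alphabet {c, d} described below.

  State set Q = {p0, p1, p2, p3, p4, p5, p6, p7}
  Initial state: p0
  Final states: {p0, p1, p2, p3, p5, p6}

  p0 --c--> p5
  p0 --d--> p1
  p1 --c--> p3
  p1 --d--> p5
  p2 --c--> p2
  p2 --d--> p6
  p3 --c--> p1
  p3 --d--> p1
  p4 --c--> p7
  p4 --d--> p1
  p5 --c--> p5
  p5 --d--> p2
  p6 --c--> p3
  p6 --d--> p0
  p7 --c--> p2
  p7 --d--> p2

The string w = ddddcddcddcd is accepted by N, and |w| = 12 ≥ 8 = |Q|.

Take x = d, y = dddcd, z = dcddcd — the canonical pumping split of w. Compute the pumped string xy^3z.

ddddcddddcddddcddcddcd

xy^3z = d·dddcd·dddcd·dddcd·dcddcd = ddddcddddcddddcddcddcd.
Reading y = dddcd takes N from p1 back to p1, so after x·y·y·y the machine is still in p1, and z then leads to the accepting state p1. Hence ddddcddddcddddcddcddcd ∈ L(N).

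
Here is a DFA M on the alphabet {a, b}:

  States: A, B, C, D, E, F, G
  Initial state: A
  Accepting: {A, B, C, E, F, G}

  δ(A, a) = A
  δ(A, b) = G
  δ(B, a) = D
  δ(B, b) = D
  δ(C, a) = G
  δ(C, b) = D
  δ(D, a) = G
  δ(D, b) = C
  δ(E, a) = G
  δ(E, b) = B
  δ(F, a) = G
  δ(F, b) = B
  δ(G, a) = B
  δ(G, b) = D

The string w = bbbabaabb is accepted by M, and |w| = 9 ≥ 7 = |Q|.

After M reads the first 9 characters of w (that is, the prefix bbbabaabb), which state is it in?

C

State sequence: A -b-> G -b-> D -b-> C -a-> G -b-> D -a-> G -a-> B -b-> D -b-> C

After reading 9 characters, M is in state C.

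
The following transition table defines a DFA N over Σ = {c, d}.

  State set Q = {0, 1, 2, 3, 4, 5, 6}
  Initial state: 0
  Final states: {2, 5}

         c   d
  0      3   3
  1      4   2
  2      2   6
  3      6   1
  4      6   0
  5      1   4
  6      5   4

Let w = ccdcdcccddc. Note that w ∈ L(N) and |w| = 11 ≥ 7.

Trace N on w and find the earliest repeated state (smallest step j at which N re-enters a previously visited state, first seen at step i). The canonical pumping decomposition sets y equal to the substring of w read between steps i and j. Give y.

dc

Run of N on w = c c d c d c c c d d c:
  step 0: 0  (start)
  step 1: 3  (read c: 0→3)
  step 2: 6  (read c: 3→6)
  step 3: 4  (read d: 6→4)
  step 4: 6  (read c: 4→6)   ← first repeat (6 seen earlier)
  step 5: 4  (read d: 6→4)
  step 6: 6  (read c: 4→6)
  step 7: 5  (read c: 6→5)
  step 8: 1  (read c: 5→1)
  step 9: 2  (read d: 1→2)
  step 10: 6  (read d: 2→6)
  step 11: 5  (read c: 6→5)

So i = 2, j = 4, giving x = w[0:2] = cc, y = w[2:4] = dc, z = w[4:11] = dcccddc.
Check: |xy| = 4 ≤ 7 and |y| = 2 ≥ 1. Reading y takes N from 6 back to 6, so every xyⁱz is accepted.
Since N has 7 states, any run of length ≥ 7 visits 7+1 states, so by pigeonhole some state repeats within the first 7 steps — that repeat gives the pumpable loop.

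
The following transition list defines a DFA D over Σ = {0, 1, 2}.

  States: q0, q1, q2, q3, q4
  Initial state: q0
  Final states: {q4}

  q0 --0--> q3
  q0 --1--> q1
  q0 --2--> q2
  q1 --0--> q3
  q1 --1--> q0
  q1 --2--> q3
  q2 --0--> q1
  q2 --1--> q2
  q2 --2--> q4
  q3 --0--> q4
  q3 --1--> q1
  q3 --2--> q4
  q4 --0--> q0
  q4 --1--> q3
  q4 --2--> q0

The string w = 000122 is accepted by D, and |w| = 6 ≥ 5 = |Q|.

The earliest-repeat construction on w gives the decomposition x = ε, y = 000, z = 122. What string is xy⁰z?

122

xy⁰z = xz = ε·122 = 122.
Reading y = 000 takes D from q0 back to q0, so after x the machine is still in q0, and z then leads to the accepting state q4. Hence 122 ∈ L(D).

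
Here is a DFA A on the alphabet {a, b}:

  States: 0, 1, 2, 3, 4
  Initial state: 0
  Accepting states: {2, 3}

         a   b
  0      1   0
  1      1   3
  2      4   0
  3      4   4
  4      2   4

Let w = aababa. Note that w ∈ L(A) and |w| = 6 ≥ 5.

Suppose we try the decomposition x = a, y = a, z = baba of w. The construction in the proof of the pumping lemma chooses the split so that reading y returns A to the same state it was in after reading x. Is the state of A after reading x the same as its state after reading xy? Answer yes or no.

yes

Run of A on the first 2 characters of w = a a:
  step 0: 0  (start)
  step 1: 1  (read a: 0→1)
  step 2: 1  (read a: 1→1)

After x (step 1): 1. After xy (step 2): 1.
They match, so y = a drives A around a cycle from 1 back to itself; pumping y any number of times keeps A in 1 before reading z, and xyⁱz ∈ L(A) for every i ≥ 0.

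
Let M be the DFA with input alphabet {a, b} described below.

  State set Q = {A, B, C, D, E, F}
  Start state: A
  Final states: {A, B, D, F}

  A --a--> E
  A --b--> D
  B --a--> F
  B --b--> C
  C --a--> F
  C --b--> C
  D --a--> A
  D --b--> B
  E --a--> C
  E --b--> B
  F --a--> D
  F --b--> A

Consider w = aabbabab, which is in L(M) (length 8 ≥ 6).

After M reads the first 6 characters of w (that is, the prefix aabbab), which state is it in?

A

State sequence: A -a-> E -a-> C -b-> C -b-> C -a-> F -b-> A

After reading 6 characters, M is in state A.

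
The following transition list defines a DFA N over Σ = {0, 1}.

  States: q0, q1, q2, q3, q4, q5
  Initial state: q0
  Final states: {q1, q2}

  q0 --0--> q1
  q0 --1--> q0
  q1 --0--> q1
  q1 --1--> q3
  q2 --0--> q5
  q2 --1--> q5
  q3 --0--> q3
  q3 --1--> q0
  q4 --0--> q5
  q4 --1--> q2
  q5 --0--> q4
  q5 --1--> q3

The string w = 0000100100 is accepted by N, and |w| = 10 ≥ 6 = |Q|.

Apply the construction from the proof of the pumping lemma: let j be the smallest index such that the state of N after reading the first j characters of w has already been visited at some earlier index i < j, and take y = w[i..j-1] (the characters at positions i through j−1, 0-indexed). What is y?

0

Run of N on w = 0 0 0 0 1 0 0 1 0 0:
  step 0: q0  (start)
  step 1: q1  (read 0: q0→q1)
  step 2: q1  (read 0: q1→q1)   ← first repeat (q1 seen earlier)
  step 3: q1  (read 0: q1→q1)
  step 4: q1  (read 0: q1→q1)
  step 5: q3  (read 1: q1→q3)
  step 6: q3  (read 0: q3→q3)
  step 7: q3  (read 0: q3→q3)
  step 8: q0  (read 1: q3→q0)
  step 9: q1  (read 0: q0→q1)
  step 10: q1  (read 0: q1→q1)

So i = 1, j = 2, giving x = w[0:1] = 0, y = w[1:2] = 0, z = w[2:10] = 00100100.
Check: |xy| = 2 ≤ 6 and |y| = 1 ≥ 1. Reading y takes N from q1 back to q1, so every xyⁱz is accepted.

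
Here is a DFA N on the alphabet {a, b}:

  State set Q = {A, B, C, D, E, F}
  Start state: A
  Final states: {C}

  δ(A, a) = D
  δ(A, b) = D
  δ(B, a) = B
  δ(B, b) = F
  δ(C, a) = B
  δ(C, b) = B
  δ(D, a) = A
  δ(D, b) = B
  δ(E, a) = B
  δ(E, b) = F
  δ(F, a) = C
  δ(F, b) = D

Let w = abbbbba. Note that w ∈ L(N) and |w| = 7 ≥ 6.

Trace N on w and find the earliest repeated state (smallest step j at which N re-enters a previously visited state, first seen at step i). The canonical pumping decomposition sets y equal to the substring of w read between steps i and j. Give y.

bbb

State sequence: A -a-> D -b-> B -b-> F -b-> D -b-> B -b-> F -a-> C
First repeat at step 4: D was already visited.

So i = 1, j = 4, giving x = w[0:1] = a, y = w[1:4] = bbb, z = w[4:7] = bba.
Check: |xy| = 4 ≤ 6 and |y| = 3 ≥ 1. Reading y takes N from D back to D, so every xyⁱz is accepted.
Since N has 6 states, any run of length ≥ 6 visits 6+1 states, so by pigeonhole some state repeats within the first 6 steps — that repeat gives the pumpable loop.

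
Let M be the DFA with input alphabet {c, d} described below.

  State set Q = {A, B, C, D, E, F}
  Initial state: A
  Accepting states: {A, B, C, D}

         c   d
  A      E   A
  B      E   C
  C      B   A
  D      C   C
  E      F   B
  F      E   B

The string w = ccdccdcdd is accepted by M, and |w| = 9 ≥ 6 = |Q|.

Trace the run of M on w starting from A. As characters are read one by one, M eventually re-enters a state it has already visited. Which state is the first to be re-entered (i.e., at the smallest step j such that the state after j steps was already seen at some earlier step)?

Run of M on w = c c d c c d c d d:
  step 0: A  (start)
  step 1: E  (read c: A→E)
  step 2: F  (read c: E→F)
  step 3: B  (read d: F→B)
  step 4: E  (read c: B→E)   ← first repeat (E seen earlier)
  step 5: F  (read c: E→F)
  step 6: B  (read d: F→B)
  step 7: E  (read c: B→E)
  step 8: B  (read d: E→B)
  step 9: C  (read d: B→C)

The earliest repeat is at step j = 4: M is in E, which it already visited at step i = 1.
The DFA has 6 states, so the proof of the pumping lemma guarantees a repeated state among the first 6+1 visited; the segment between the two visits is the pumpable y.

E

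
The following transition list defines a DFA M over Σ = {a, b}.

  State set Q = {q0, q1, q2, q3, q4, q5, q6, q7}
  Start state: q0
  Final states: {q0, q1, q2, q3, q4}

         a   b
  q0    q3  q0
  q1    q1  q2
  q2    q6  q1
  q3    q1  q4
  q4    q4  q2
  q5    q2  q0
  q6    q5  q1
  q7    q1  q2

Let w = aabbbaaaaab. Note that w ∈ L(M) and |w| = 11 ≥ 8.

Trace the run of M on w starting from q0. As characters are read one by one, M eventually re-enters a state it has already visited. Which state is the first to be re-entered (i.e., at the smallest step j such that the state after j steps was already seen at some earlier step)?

State sequence: q0 -a-> q3 -a-> q1 -b-> q2 -b-> q1 -b-> q2 -a-> q6 -a-> q5 -a-> q2 -a-> q6 -a-> q5 -b-> q0
First repeat at step 4: q1 was already visited.

The earliest repeat is at step j = 4: M is in q1, which it already visited at step i = 2.
With |Q| = 8, pigeonhole forces a state repeat no later than step 8; the substring read between the first and second visits to that state can be pumped.

q1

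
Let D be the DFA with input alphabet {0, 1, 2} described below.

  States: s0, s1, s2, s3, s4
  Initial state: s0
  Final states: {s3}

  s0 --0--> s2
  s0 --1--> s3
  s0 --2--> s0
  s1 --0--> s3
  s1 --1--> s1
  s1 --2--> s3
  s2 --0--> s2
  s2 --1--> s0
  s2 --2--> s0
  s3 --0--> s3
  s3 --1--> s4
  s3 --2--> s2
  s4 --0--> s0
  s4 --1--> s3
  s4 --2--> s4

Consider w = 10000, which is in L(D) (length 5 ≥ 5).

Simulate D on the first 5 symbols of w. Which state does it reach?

s3

Run of D on the first 5 characters of w = 1 0 0 0 0:
  step 0: s0  (start)
  step 1: s3  (read 1: s0→s3)
  step 2: s3  (read 0: s3→s3)
  step 3: s3  (read 0: s3→s3)
  step 4: s3  (read 0: s3→s3)
  step 5: s3  (read 0: s3→s3)

After reading 5 characters, D is in state s3.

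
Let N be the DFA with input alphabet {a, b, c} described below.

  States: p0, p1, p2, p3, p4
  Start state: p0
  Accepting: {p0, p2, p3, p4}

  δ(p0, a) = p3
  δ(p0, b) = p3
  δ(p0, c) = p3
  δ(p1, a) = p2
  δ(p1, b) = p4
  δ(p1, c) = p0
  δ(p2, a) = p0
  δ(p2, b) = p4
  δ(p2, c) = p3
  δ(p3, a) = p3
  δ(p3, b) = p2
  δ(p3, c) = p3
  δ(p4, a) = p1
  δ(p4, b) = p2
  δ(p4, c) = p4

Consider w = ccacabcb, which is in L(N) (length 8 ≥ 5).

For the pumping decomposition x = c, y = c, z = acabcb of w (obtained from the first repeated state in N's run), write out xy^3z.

xy^3z = c·c·c·c·acabcb = ccccacabcb.
Reading y = c takes N from p3 back to p3, so after x·y·y·y the machine is still in p3, and z then leads to the accepting state p2. Hence ccccacabcb ∈ L(N).

ccccacabcb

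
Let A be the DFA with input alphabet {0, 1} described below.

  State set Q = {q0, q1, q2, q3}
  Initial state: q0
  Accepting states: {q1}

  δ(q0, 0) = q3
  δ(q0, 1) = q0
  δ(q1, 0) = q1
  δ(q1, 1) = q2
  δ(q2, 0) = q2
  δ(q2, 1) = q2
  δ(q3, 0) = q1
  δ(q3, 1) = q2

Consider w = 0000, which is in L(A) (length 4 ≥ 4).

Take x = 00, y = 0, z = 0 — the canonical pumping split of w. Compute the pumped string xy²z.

00000

xy^2z = 00·0·0·0 = 00000.
Reading y = 0 takes A from q1 back to q1, so after x·y·y the machine is still in q1, and z then leads to the accepting state q1. Hence 00000 ∈ L(A).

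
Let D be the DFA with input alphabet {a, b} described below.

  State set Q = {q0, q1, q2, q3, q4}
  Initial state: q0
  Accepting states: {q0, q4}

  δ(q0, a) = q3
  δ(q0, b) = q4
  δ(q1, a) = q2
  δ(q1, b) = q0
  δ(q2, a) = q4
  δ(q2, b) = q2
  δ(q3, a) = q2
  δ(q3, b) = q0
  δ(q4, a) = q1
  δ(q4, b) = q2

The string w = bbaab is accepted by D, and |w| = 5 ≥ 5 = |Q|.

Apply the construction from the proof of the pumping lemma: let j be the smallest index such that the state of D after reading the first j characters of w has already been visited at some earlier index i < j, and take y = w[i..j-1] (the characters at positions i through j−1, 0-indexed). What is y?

ba

State sequence: q0 -b-> q4 -b-> q2 -a-> q4 -a-> q1 -b-> q0
First repeat at step 3: q4 was already visited.

So i = 1, j = 3, giving x = w[0:1] = b, y = w[1:3] = ba, z = w[3:5] = ab.
Check: |xy| = 3 ≤ 5 and |y| = 2 ≥ 1. Reading y takes D from q4 back to q4, so every xyⁱz is accepted.
Since D has 5 states, any run of length ≥ 5 visits 5+1 states, so by pigeonhole some state repeats within the first 5 steps — that repeat gives the pumpable loop.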